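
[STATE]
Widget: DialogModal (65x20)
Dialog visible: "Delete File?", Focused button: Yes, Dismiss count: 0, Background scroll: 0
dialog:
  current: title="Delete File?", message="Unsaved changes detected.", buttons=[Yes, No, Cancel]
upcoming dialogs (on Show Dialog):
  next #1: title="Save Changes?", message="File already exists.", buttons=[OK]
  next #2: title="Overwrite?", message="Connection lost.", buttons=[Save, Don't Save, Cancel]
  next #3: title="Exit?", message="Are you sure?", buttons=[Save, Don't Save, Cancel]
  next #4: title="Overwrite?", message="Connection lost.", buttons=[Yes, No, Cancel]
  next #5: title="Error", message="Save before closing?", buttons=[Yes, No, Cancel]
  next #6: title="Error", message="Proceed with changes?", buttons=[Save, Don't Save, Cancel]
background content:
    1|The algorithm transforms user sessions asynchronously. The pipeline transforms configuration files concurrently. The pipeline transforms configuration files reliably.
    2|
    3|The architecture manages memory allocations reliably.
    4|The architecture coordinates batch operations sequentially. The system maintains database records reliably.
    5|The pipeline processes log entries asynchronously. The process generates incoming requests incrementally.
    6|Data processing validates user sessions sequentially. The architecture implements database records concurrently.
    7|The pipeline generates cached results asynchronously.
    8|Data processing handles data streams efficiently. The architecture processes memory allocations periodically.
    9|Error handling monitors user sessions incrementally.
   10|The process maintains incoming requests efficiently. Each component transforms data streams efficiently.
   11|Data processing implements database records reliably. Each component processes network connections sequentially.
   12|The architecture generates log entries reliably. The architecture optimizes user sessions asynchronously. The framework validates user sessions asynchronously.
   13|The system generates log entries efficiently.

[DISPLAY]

The algorithm transforms user sessions asynchronously. The pipeli
                                                                 
The architecture manages memory allocations reliably.            
The architecture coordinates batch operations sequentially. The s
The pipeline processes log entries asynchronously. The process ge
Data processing validates user sessions sequentially. The archite
The pipeline generates cached results asynchronously.            
Data processing ha┌───────────────────────────┐y. The architectur
Error handling mon│        Delete File?       │ally.             
The process mainta│ Unsaved changes detected. │ntly. Each compone
Data processing im│    [Yes]  No   Cancel     │iably. Each compon
The architecture g└───────────────────────────┘. The architecture
The system generates log entries efficiently.                    
                                                                 
                                                                 
                                                                 
                                                                 
                                                                 
                                                                 
                                                                 


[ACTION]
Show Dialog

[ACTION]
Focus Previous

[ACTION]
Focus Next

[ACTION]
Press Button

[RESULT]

The algorithm transforms user sessions asynchronously. The pipeli
                                                                 
The architecture manages memory allocations reliably.            
The architecture coordinates batch operations sequentially. The s
The pipeline processes log entries asynchronously. The process ge
Data processing validates user sessions sequentially. The archite
The pipeline generates cached results asynchronously.            
Data processing handles data streams efficiently. The architectur
Error handling monitors user sessions incrementally.             
The process maintains incoming requests efficiently. Each compone
Data processing implements database records reliably. Each compon
The architecture generates log entries reliably. The architecture
The system generates log entries efficiently.                    
                                                                 
                                                                 
                                                                 
                                                                 
                                                                 
                                                                 
                                                                 


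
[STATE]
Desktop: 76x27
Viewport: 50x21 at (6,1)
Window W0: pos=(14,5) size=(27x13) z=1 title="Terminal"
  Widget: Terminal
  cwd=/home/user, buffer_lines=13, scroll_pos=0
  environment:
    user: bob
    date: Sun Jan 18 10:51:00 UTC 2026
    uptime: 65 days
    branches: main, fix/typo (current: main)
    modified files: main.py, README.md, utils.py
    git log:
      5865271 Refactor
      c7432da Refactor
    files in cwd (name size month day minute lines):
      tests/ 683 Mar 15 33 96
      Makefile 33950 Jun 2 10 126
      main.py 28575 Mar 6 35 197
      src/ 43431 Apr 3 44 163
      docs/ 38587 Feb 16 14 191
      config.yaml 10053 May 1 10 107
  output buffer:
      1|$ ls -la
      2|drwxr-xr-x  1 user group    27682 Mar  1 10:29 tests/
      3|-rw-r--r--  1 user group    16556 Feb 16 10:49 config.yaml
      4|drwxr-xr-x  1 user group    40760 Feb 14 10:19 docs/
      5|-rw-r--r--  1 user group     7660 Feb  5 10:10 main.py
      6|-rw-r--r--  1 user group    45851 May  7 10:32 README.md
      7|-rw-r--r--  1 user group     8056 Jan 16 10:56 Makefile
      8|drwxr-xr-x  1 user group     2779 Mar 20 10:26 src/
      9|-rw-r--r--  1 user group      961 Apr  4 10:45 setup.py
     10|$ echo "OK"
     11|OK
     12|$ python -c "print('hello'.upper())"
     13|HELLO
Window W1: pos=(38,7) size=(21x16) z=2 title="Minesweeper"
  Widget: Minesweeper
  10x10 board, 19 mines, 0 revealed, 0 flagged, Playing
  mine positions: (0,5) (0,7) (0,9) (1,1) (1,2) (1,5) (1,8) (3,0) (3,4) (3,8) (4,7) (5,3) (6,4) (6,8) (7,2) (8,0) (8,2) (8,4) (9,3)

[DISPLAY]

                                                  
                                                  
                                                  
                                                  
        ┏━━━━━━━━━━━━━━━━━━━━━━━━━┓               
        ┃ Terminal                ┃               
        ┠───────────────────────┏━━━━━━━━━━━━━━━━━
        ┃$ ls -la               ┃ Minesweeper     
        ┃drwxr-xr-x  1 user grou┠─────────────────
        ┃-rw-r--r--  1 user grou┃■■■■■■■■■■       
        ┃drwxr-xr-x  1 user grou┃■■■■■■■■■■       
        ┃-rw-r--r--  1 user grou┃■■■■■■■■■■       
        ┃-rw-r--r--  1 user grou┃■■■■■■■■■■       
        ┃-rw-r--r--  1 user grou┃■■■■■■■■■■       
        ┃drwxr-xr-x  1 user grou┃■■■■■■■■■■       
        ┃-rw-r--r--  1 user grou┃■■■■■■■■■■       
        ┗━━━━━━━━━━━━━━━━━━━━━━━┃■■■■■■■■■■       
                                ┃■■■■■■■■■■       
                                ┃■■■■■■■■■■       
                                ┃                 
                                ┃                 


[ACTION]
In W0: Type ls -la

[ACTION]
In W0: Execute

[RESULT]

                                                  
                                                  
                                                  
                                                  
        ┏━━━━━━━━━━━━━━━━━━━━━━━━━┓               
        ┃ Terminal                ┃               
        ┠───────────────────────┏━━━━━━━━━━━━━━━━━
        ┃HELLO                  ┃ Minesweeper     
        ┃$ ls -la               ┠─────────────────
        ┃drwxr-xr-x  1 bob group┃■■■■■■■■■■       
        ┃-rw-r--r--  1 bob group┃■■■■■■■■■■       
        ┃-rw-r--r--  1 bob group┃■■■■■■■■■■       
        ┃drwxr-xr-x  1 bob group┃■■■■■■■■■■       
        ┃drwxr-xr-x  1 bob group┃■■■■■■■■■■       
        ┃-rw-r--r--  1 bob group┃■■■■■■■■■■       
        ┃$ █                    ┃■■■■■■■■■■       
        ┗━━━━━━━━━━━━━━━━━━━━━━━┃■■■■■■■■■■       
                                ┃■■■■■■■■■■       
                                ┃■■■■■■■■■■       
                                ┃                 
                                ┃                 


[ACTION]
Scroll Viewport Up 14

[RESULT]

                                                  
                                                  
                                                  
                                                  
                                                  
        ┏━━━━━━━━━━━━━━━━━━━━━━━━━┓               
        ┃ Terminal                ┃               
        ┠───────────────────────┏━━━━━━━━━━━━━━━━━
        ┃HELLO                  ┃ Minesweeper     
        ┃$ ls -la               ┠─────────────────
        ┃drwxr-xr-x  1 bob group┃■■■■■■■■■■       
        ┃-rw-r--r--  1 bob group┃■■■■■■■■■■       
        ┃-rw-r--r--  1 bob group┃■■■■■■■■■■       
        ┃drwxr-xr-x  1 bob group┃■■■■■■■■■■       
        ┃drwxr-xr-x  1 bob group┃■■■■■■■■■■       
        ┃-rw-r--r--  1 bob group┃■■■■■■■■■■       
        ┃$ █                    ┃■■■■■■■■■■       
        ┗━━━━━━━━━━━━━━━━━━━━━━━┃■■■■■■■■■■       
                                ┃■■■■■■■■■■       
                                ┃■■■■■■■■■■       
                                ┃                 


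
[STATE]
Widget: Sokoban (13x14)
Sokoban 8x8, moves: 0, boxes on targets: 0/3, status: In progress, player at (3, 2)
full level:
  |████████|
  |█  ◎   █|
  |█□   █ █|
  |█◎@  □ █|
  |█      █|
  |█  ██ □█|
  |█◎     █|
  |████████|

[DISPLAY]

████████     
█  ◎   █     
█□   █ █     
█◎@  □ █     
█      █     
█  ██ □█     
█◎     █     
████████     
Moves: 0  0/3
             
             
             
             
             


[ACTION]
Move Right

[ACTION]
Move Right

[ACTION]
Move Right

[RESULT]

████████     
█  ◎   █     
█□   █ █     
█◎   @□█     
█      █     
█  ██ □█     
█◎     █     
████████     
Moves: 3  0/3
             
             
             
             
             


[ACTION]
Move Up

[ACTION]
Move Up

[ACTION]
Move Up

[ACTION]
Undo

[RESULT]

████████     
█  ◎   █     
█□   █ █     
█◎  @□ █     
█      █     
█  ██ □█     
█◎     █     
████████     
Moves: 2  0/3
             
             
             
             
             


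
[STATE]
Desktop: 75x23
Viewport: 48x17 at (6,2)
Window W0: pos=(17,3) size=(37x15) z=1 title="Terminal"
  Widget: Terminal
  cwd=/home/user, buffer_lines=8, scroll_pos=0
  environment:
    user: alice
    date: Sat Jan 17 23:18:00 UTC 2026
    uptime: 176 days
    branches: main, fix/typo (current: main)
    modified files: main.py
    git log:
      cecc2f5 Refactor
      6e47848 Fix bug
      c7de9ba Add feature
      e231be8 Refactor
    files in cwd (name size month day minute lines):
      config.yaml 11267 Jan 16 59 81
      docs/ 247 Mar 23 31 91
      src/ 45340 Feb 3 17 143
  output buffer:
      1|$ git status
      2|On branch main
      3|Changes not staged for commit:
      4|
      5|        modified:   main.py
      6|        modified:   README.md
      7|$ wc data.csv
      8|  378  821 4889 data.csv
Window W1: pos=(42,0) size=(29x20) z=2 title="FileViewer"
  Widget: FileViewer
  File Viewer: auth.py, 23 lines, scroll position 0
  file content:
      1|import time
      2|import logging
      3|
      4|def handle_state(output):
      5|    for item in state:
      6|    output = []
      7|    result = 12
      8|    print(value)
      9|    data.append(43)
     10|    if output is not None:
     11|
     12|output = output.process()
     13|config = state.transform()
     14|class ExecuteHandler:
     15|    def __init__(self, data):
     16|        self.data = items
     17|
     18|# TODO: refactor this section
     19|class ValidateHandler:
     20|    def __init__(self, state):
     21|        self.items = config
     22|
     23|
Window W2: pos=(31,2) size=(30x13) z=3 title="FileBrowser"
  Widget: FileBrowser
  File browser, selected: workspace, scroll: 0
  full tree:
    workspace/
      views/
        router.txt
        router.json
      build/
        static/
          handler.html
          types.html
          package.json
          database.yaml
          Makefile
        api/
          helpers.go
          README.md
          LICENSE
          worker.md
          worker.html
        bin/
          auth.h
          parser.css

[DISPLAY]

                         ┏━━━━━━━━━━━━━━━━━━━━━━
           ┏━━━━━━━━━━━━━┃ FileBrowser          
           ┃ Terminal    ┠──────────────────────
           ┠─────────────┃> [-] workspace/      
           ┃$ git status ┃    [+] views/        
           ┃On branch mai┃    [+] build/        
           ┃Changes not s┃                      
           ┃             ┃                      
           ┃        modif┃                      
           ┃        modif┃                      
           ┃$ wc data.csv┃                      
           ┃  378  821 48┃                      
           ┃$ █          ┗━━━━━━━━━━━━━━━━━━━━━━
           ┃                        ┃config = st
           ┃                        ┃class Execu
           ┗━━━━━━━━━━━━━━━━━━━━━━━━┃    def __i
                                    ┃        sel


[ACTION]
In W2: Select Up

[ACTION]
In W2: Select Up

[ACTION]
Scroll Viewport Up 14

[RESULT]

                                    ┏━━━━━━━━━━━
                                    ┃ FileViewer
                         ┏━━━━━━━━━━━━━━━━━━━━━━
           ┏━━━━━━━━━━━━━┃ FileBrowser          
           ┃ Terminal    ┠──────────────────────
           ┠─────────────┃> [-] workspace/      
           ┃$ git status ┃    [+] views/        
           ┃On branch mai┃    [+] build/        
           ┃Changes not s┃                      
           ┃             ┃                      
           ┃        modif┃                      
           ┃        modif┃                      
           ┃$ wc data.csv┃                      
           ┃  378  821 48┃                      
           ┃$ █          ┗━━━━━━━━━━━━━━━━━━━━━━
           ┃                        ┃config = st
           ┃                        ┃class Execu


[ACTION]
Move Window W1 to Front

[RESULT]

                                    ┏━━━━━━━━━━━
                                    ┃ FileViewer
                         ┏━━━━━━━━━━┠───────────
           ┏━━━━━━━━━━━━━┃ FileBrows┃import time
           ┃ Terminal    ┠──────────┃import logg
           ┠─────────────┃> [-] work┃           
           ┃$ git status ┃    [+] vi┃def handle_
           ┃On branch mai┃    [+] bu┃    for ite
           ┃Changes not s┃          ┃    output 
           ┃             ┃          ┃    result 
           ┃        modif┃          ┃    print(v
           ┃        modif┃          ┃    data.ap
           ┃$ wc data.csv┃          ┃    if outp
           ┃  378  821 48┃          ┃           
           ┃$ █          ┗━━━━━━━━━━┃output = ou
           ┃                        ┃config = st
           ┃                        ┃class Execu


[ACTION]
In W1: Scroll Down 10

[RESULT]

                                    ┏━━━━━━━━━━━
                                    ┃ FileViewer
                         ┏━━━━━━━━━━┠───────────
           ┏━━━━━━━━━━━━━┃ FileBrows┃    print(v
           ┃ Terminal    ┠──────────┃    data.ap
           ┠─────────────┃> [-] work┃    if outp
           ┃$ git status ┃    [+] vi┃           
           ┃On branch mai┃    [+] bu┃output = ou
           ┃Changes not s┃          ┃config = st
           ┃             ┃          ┃class Execu
           ┃        modif┃          ┃    def __i
           ┃        modif┃          ┃        sel
           ┃$ wc data.csv┃          ┃           
           ┃  378  821 48┃          ┃# TODO: ref
           ┃$ █          ┗━━━━━━━━━━┃class Valid
           ┃                        ┃    def __i
           ┃                        ┃        sel


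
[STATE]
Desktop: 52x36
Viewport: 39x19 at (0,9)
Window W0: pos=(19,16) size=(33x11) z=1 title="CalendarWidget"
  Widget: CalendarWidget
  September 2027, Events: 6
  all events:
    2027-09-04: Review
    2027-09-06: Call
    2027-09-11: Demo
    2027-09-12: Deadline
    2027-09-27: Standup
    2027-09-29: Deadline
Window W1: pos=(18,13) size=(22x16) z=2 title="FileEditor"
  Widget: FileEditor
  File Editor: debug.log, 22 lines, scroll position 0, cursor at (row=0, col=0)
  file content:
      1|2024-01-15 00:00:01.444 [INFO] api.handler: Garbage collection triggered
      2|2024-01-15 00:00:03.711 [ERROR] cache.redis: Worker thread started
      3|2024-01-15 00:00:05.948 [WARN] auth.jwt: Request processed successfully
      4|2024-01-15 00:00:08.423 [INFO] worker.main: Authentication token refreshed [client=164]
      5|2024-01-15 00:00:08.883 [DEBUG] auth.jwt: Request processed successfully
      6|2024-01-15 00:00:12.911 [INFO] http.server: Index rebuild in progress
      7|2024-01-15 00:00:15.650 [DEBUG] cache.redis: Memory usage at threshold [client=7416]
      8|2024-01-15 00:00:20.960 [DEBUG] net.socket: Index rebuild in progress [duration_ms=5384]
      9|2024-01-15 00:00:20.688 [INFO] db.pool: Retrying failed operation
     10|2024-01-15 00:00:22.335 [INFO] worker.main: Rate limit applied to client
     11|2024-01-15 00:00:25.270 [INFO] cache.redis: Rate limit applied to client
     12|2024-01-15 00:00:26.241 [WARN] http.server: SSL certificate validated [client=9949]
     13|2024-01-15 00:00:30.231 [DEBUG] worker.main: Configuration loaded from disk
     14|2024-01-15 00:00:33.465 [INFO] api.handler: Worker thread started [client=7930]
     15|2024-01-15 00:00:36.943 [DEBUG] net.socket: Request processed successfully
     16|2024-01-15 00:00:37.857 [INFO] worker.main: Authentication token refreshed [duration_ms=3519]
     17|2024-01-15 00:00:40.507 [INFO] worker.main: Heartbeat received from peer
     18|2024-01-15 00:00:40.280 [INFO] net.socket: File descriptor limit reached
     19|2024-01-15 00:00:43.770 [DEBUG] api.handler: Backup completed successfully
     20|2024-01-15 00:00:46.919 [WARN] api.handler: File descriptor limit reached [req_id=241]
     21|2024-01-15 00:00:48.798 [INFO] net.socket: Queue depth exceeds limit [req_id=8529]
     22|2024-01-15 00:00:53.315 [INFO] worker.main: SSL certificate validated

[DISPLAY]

                                       
                                       
                                       
                                       
                  ┏━━━━━━━━━━━━━━━━━━━━
                  ┃ FileEditor         
                  ┠────────────────────
                  ┃█024-01-15 00:00:01▲
                  ┃2024-01-15 00:00:03█
                  ┃2024-01-15 00:00:05░
                  ┃2024-01-15 00:00:08░
                  ┃2024-01-15 00:00:08░
                  ┃2024-01-15 00:00:12░
                  ┃2024-01-15 00:00:15░
                  ┃2024-01-15 00:00:20░
                  ┃2024-01-15 00:00:20░
                  ┃2024-01-15 00:00:22░
                  ┃2024-01-15 00:00:25░
                  ┃2024-01-15 00:00:26▼


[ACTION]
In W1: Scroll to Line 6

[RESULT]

                                       
                                       
                                       
                                       
                  ┏━━━━━━━━━━━━━━━━━━━━
                  ┃ FileEditor         
                  ┠────────────────────
                  ┃2024-01-15 00:00:12▲
                  ┃2024-01-15 00:00:15░
                  ┃2024-01-15 00:00:20░
                  ┃2024-01-15 00:00:20░
                  ┃2024-01-15 00:00:22░
                  ┃2024-01-15 00:00:25░
                  ┃2024-01-15 00:00:26█
                  ┃2024-01-15 00:00:30░
                  ┃2024-01-15 00:00:33░
                  ┃2024-01-15 00:00:36░
                  ┃2024-01-15 00:00:37░
                  ┃2024-01-15 00:00:40▼


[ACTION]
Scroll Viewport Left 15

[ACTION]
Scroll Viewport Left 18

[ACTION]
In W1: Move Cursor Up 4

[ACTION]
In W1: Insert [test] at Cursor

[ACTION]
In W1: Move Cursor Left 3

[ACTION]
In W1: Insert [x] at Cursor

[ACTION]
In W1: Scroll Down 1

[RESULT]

                                       
                                       
                                       
                                       
                  ┏━━━━━━━━━━━━━━━━━━━━
                  ┃ FileEditor         
                  ┠────────────────────
                  ┃2024-01-15 00:00:15▲
                  ┃2024-01-15 00:00:20░
                  ┃2024-01-15 00:00:20░
                  ┃2024-01-15 00:00:22░
                  ┃2024-01-15 00:00:25░
                  ┃2024-01-15 00:00:26░
                  ┃2024-01-15 00:00:30░
                  ┃2024-01-15 00:00:33█
                  ┃2024-01-15 00:00:36░
                  ┃2024-01-15 00:00:37░
                  ┃2024-01-15 00:00:40░
                  ┃2024-01-15 00:00:40▼


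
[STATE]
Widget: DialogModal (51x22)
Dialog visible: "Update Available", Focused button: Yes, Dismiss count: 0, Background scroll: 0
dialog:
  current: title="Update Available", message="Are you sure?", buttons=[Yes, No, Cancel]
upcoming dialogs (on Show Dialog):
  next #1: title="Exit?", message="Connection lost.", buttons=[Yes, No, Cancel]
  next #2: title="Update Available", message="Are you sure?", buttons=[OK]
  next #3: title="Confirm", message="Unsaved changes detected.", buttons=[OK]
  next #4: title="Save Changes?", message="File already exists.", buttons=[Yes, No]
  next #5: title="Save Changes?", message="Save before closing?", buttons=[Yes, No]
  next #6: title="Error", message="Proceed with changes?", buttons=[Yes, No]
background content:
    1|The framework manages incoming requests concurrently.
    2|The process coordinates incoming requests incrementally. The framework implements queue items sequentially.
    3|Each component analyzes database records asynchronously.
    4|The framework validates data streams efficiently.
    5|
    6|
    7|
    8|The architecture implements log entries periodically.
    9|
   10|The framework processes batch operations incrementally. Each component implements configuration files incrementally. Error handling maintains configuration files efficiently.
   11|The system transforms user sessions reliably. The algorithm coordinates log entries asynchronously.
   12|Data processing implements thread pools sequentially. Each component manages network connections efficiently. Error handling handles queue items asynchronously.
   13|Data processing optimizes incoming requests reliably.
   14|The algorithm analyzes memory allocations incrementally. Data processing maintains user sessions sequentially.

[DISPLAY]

The framework manages incoming requests concurrentl
The process coordinates incoming requests increment
Each component analyzes database records asynchrono
The framework validates data streams efficiently.  
                                                   
                                                   
                                                   
The architecture implements log entries periodicall
              ┌─────────────────────┐              
The framework │   Update Available  │ons incrementa
The system tra│    Are you sure?    │eliably. The a
Data processin│ [Yes]  No   Cancel  │ls sequentiall
Data processin└─────────────────────┘quests reliabl
The algorithm analyzes memory allocations increment
                                                   
                                                   
                                                   
                                                   
                                                   
                                                   
                                                   
                                                   


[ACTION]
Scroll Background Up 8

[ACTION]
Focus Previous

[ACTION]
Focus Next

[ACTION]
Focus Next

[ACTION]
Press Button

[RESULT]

The framework manages incoming requests concurrentl
The process coordinates incoming requests increment
Each component analyzes database records asynchrono
The framework validates data streams efficiently.  
                                                   
                                                   
                                                   
The architecture implements log entries periodicall
                                                   
The framework processes batch operations incrementa
The system transforms user sessions reliably. The a
Data processing implements thread pools sequentiall
Data processing optimizes incoming requests reliabl
The algorithm analyzes memory allocations increment
                                                   
                                                   
                                                   
                                                   
                                                   
                                                   
                                                   
                                                   


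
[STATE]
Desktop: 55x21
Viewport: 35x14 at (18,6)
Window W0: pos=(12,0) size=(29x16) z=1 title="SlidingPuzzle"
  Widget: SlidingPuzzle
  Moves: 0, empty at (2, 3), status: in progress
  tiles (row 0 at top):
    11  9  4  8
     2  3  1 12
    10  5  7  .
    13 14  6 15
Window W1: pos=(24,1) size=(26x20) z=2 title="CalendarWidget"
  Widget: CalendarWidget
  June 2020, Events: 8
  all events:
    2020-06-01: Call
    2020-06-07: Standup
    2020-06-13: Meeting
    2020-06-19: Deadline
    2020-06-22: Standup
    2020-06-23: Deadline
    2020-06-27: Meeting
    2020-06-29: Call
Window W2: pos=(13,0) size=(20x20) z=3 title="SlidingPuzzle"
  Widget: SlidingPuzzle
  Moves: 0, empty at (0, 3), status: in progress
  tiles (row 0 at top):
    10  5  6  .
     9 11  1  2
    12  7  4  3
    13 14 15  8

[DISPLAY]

 │ 11 │  1 │  ┃3  4  5  6  7*  ┃   
─┼────┼────┼──┃ 11 12 13* 14   ┃   
 │  7 │  4 │  ┃ 18 19* 20 21   ┃   
─┼────┼────┼──┃24 25 26 27* 28 ┃   
 │ 14 │ 15 │  ┃                ┃   
─┴────┴────┴──┃                ┃   
s: 0          ┃                ┃   
              ┃                ┃   
              ┃                ┃   
              ┃                ┃   
              ┃                ┃   
              ┃                ┃   
              ┃                ┃   
━━━━━━━━━━━━━━┛                ┃   


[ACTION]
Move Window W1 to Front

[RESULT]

 │ 11 ┃ 1*  2  3  4  5  6  7*  ┃   
─┼────┃ 8  9 10 11 12 13* 14   ┃   
 │  7 ┃15 16 17 18 19* 20 21   ┃   
─┼────┃22* 23* 24 25 26 27* 28 ┃   
 │ 14 ┃29* 30                  ┃   
─┴────┃                        ┃   
s: 0  ┃                        ┃   
      ┃                        ┃   
      ┃                        ┃   
      ┃                        ┃   
      ┃                        ┃   
      ┃                        ┃   
      ┃                        ┃   
━━━━━━┃                        ┃   


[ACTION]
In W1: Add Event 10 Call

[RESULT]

 │ 11 ┃ 1*  2  3  4  5  6  7*  ┃   
─┼────┃ 8  9 10* 11 12 13* 14  ┃   
 │  7 ┃15 16 17 18 19* 20 21   ┃   
─┼────┃22* 23* 24 25 26 27* 28 ┃   
 │ 14 ┃29* 30                  ┃   
─┴────┃                        ┃   
s: 0  ┃                        ┃   
      ┃                        ┃   
      ┃                        ┃   
      ┃                        ┃   
      ┃                        ┃   
      ┃                        ┃   
      ┃                        ┃   
━━━━━━┃                        ┃   


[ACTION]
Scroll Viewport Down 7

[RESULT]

─┼────┃ 8  9 10* 11 12 13* 14  ┃   
 │  7 ┃15 16 17 18 19* 20 21   ┃   
─┼────┃22* 23* 24 25 26 27* 28 ┃   
 │ 14 ┃29* 30                  ┃   
─┴────┃                        ┃   
s: 0  ┃                        ┃   
      ┃                        ┃   
      ┃                        ┃   
      ┃                        ┃   
      ┃                        ┃   
      ┃                        ┃   
      ┃                        ┃   
━━━━━━┃                        ┃   
      ┗━━━━━━━━━━━━━━━━━━━━━━━━┛   


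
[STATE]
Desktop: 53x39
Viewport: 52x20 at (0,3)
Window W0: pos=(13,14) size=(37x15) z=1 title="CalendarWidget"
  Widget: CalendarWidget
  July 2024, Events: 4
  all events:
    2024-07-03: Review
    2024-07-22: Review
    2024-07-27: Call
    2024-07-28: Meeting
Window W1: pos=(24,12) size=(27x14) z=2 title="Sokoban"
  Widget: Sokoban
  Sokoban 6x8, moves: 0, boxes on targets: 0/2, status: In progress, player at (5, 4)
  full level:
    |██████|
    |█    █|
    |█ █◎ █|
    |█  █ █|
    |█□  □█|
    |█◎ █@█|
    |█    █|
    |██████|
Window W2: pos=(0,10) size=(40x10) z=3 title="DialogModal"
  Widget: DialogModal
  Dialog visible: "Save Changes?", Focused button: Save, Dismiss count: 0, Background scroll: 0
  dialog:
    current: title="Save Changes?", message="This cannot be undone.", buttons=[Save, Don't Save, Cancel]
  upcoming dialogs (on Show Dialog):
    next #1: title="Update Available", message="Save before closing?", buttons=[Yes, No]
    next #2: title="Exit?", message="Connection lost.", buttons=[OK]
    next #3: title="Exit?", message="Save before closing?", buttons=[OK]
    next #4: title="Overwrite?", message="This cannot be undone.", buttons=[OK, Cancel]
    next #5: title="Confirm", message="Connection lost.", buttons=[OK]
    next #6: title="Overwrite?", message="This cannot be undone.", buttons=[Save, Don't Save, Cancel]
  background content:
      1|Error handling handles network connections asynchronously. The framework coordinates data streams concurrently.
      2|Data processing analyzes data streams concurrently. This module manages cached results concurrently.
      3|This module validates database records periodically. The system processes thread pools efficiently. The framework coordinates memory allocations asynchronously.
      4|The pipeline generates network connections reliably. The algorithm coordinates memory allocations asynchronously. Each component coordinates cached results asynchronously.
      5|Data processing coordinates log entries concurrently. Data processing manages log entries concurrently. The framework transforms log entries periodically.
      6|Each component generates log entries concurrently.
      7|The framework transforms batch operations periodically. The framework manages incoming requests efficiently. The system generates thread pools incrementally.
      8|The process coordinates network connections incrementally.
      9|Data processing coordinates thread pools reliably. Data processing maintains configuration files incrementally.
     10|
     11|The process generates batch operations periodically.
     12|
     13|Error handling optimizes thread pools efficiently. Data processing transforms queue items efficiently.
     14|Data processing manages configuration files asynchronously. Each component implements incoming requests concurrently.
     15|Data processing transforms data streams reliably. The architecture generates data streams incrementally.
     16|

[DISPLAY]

                                                    
                                                    
                                                    
                                                    
                                                    
                                                    
                                                    
┏━━━━━━━━━━━━━━━━━━━━━━━━━━━━━━━━━━━━━━┓            
┃ DialogModal                          ┃            
┠──────────────────────────────────────┨━━━━━━━━━━┓ 
┃Err┌──────────────────────────────┐ect┃          ┃ 
┃Dat│        Save Changes?         │ms ┃──────────┨ 
┃Thi│    This cannot be undone.    │rds┃          ┃ 
┃The│ [Save]  Don't Save   Cancel  │ect┃          ┃ 
┃Dat└──────────────────────────────┘rie┃          ┃ 
┃Each component generates log entries c┃          ┃ 
┗━━━━━━━━━━━━━━━━━━━━━━━━━━━━━━━━━━━━━━┛          ┃ 
             ┃ 8  9 10 1┃█◎ █@█                   ┃ 
             ┃15 16 17 1┃█    █                   ┃ 
             ┃22* 23 24 ┃██████                   ┃ 


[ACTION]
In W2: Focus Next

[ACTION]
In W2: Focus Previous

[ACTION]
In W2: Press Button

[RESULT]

                                                    
                                                    
                                                    
                                                    
                                                    
                                                    
                                                    
┏━━━━━━━━━━━━━━━━━━━━━━━━━━━━━━━━━━━━━━┓            
┃ DialogModal                          ┃            
┠──────────────────────────────────────┨━━━━━━━━━━┓ 
┃Error handling handles network connect┃          ┃ 
┃Data processing analyzes data streams ┃──────────┨ 
┃This module validates database records┃          ┃ 
┃The pipeline generates network connect┃          ┃ 
┃Data processing coordinates log entrie┃          ┃ 
┃Each component generates log entries c┃          ┃ 
┗━━━━━━━━━━━━━━━━━━━━━━━━━━━━━━━━━━━━━━┛          ┃ 
             ┃ 8  9 10 1┃█◎ █@█                   ┃ 
             ┃15 16 17 1┃█    █                   ┃ 
             ┃22* 23 24 ┃██████                   ┃ 


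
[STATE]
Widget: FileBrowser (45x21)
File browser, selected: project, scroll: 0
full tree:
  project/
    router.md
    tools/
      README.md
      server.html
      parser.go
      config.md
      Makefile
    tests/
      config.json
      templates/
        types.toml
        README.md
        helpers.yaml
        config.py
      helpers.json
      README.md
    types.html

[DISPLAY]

> [-] project/                               
    router.md                                
    [+] tools/                               
    [+] tests/                               
    types.html                               
                                             
                                             
                                             
                                             
                                             
                                             
                                             
                                             
                                             
                                             
                                             
                                             
                                             
                                             
                                             
                                             


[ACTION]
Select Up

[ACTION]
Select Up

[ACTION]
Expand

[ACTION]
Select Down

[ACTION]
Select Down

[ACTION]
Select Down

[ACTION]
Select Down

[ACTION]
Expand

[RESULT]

  [-] project/                               
    router.md                                
    [+] tools/                               
    [+] tests/                               
  > types.html                               
                                             
                                             
                                             
                                             
                                             
                                             
                                             
                                             
                                             
                                             
                                             
                                             
                                             
                                             
                                             
                                             
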